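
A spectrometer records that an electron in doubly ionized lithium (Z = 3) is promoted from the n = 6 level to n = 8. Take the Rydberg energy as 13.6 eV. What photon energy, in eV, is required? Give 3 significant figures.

1.49 eV

The Bohr energies scale as Z², so for Z = 3: E_n = −122.4/n² eV.
E_8 = −122.4/64 = −1.913 eV and E_6 = −122.4/36 = −3.400 eV.
The photon energy is |E_8 − E_6| = 1.49 eV.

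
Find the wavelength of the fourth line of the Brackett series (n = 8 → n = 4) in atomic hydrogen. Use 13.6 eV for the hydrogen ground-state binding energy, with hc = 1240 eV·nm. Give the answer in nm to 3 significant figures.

1950 nm

The Brackett series terminates on n_f = 4; the fourth line has n_i = 4+4 = 8.
ΔE = 13.60 × (1/4² − 1/8²) = 0.6375 eV.
λ = 1240 / 0.6375 = 1950 nm.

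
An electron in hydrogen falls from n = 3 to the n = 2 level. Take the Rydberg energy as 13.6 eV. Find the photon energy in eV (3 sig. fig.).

E_3 = −13.60/9 = −1.511 eV and E_2 = −13.60/4 = −3.400 eV.
The photon energy is |E_3 − E_2| = 1.89 eV.

1.89 eV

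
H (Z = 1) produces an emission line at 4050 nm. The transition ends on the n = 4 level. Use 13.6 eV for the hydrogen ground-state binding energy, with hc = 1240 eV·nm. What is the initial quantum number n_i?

The photon energy is ΔE = hc/λ = 1240 / 4050 = 0.3062 eV.
With Z = 1, ΔE = 13.60 × (1/n_f² − 1/n_i²), so 1/n_f² − 1/n_i² = 0.02251.
With n_f = 4: 1/n_i² = 1/16 − 0.02251 = 0.03999, so n_i ≈ 5.00.

n_i = 5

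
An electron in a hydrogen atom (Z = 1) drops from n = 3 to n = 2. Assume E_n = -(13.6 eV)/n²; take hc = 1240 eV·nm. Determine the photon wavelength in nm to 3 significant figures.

ΔE = 13.60 × (1/2² − 1/3²) = 13.60 × 0.1389 = 1.889 eV.
λ = hc/ΔE = 1240 / 1.889 = 656 nm.

656 nm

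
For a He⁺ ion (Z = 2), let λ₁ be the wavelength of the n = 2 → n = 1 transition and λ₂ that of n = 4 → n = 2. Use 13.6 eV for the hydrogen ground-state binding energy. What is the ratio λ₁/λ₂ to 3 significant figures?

0.250

λ ∝ 1/ΔE ∝ 1/(1/n_f² − 1/n_i²), and the Z² and hc factors cancel in the ratio.
λ₁/λ₂ = (1/2² − 1/4²)/(1/1² − 1/2²) = 0.1875/0.7500 = 0.250.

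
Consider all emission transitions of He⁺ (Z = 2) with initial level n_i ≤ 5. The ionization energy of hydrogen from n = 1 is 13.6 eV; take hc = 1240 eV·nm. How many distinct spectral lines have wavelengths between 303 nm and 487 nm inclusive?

2

Enumerate all n_i → n_f pairs with 1 ≤ n_f < n_i ≤ 5 and compute λ = 1240 / [13.6·4·(1/n_f² − 1/n_i²)].
Lines falling in [303, 487] nm: 5→3 (320.5 nm), 4→3 (468.9 nm).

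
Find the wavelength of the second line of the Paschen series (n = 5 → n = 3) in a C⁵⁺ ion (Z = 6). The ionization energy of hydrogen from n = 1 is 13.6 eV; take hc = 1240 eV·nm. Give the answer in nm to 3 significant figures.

The Paschen series terminates on n_f = 3; the second line has n_i = 3+2 = 5.
ΔE = 489.6 × (1/3² − 1/5²) = 34.82 eV.
λ = 1240 / 34.82 = 35.6 nm.

35.6 nm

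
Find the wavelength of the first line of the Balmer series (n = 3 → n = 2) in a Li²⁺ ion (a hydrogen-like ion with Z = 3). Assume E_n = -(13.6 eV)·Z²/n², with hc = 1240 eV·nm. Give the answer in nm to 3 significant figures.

The Balmer series terminates on n_f = 2; the first line has n_i = 2+1 = 3.
ΔE = 122.4 × (1/2² − 1/3²) = 17.00 eV.
λ = 1240 / 17.00 = 72.9 nm.

72.9 nm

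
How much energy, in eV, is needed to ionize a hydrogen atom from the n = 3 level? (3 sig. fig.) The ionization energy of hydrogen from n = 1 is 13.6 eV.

1.51 eV

E_3 = −13.60/9 = −1.51 eV, so ionization (to E = 0) requires 1.51 eV.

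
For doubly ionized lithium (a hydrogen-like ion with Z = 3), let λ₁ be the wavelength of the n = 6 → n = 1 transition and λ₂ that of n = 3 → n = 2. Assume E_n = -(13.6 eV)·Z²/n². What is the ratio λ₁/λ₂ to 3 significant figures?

λ ∝ 1/ΔE ∝ 1/(1/n_f² − 1/n_i²), and the Z² and hc factors cancel in the ratio.
λ₁/λ₂ = (1/2² − 1/3²)/(1/1² − 1/6²) = 0.1389/0.9722 = 0.143.

0.143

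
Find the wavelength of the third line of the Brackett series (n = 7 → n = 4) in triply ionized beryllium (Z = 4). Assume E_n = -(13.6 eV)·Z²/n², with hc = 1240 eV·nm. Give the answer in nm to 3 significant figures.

The Brackett series terminates on n_f = 4; the third line has n_i = 4+3 = 7.
ΔE = 217.6 × (1/4² − 1/7²) = 9.159 eV.
λ = 1240 / 9.159 = 135 nm.

135 nm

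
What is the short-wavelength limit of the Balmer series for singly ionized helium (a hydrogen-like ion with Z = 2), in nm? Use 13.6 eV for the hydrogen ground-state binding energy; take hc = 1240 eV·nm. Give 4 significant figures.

The Balmer series has lower level n_f = 2; the series limit corresponds to n_i → ∞.
ΔE_max = 13.6 × 4 / 2² = 13.60 eV.
λ_min = 1240 / 13.60 = 91.18 nm.

91.18 nm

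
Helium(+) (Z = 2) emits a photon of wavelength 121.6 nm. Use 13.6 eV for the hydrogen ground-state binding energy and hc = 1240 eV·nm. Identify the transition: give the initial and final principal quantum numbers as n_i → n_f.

n_i = 4, n_f = 2

The photon energy is ΔE = hc/λ = 1240 / 121.6 = 10.20 eV.
With Z = 2, ΔE = 54.40 × (1/n_f² − 1/n_i²), so 1/n_f² − 1/n_i² = 0.1875.
Trying n_f = 2 gives 1/n_i² = 0.06255, i.e. n_i ≈ 4; this pair matches.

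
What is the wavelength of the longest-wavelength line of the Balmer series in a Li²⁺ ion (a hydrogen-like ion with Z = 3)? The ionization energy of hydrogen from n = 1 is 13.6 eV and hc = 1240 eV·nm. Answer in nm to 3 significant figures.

The Balmer series terminates on n_f = 2; the first line has n_i = 2+1 = 3.
ΔE = 122.4 × (1/2² − 1/3²) = 17.00 eV.
λ = 1240 / 17.00 = 72.9 nm.

72.9 nm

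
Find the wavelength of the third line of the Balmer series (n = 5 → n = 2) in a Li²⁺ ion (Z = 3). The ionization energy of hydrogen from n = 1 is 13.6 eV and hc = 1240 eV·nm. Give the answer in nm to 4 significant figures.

The Balmer series terminates on n_f = 2; the third line has n_i = 2+3 = 5.
ΔE = 122.4 × (1/2² − 1/5²) = 25.70 eV.
λ = 1240 / 25.70 = 48.24 nm.

48.24 nm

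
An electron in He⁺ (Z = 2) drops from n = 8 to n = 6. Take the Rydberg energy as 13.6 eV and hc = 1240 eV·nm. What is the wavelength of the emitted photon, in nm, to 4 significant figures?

1876 nm

For Z = 2 the level energies scale as Z², so the effective Rydberg energy is 13.6 × 4 = 54.40 eV.
ΔE = 54.40 × (1/6² − 1/8²) = 54.40 × 0.01215 = 0.6611 eV.
λ = hc/ΔE = 1240 / 0.6611 = 1876 nm.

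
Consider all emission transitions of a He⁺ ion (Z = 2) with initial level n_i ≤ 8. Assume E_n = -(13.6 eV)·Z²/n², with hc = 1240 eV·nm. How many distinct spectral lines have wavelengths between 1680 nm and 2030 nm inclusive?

2

Enumerate all n_i → n_f pairs with 1 ≤ n_f < n_i ≤ 8 and compute λ = 1240 / [13.6·4·(1/n_f² − 1/n_i²)].
Lines falling in [1680, 2030] nm: 6→5 (1865 nm), 8→6 (1876 nm).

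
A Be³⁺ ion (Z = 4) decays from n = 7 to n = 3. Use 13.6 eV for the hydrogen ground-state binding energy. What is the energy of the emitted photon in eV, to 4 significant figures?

The Bohr energies scale as Z², so for Z = 4: E_n = −217.6/n² eV.
E_7 = −217.6/49 = −4.441 eV and E_3 = −217.6/9 = −24.18 eV.
The photon energy is |E_7 − E_3| = 19.74 eV.

19.74 eV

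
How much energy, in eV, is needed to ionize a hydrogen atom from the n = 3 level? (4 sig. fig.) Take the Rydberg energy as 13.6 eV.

1.511 eV

E_3 = −13.60/9 = −1.511 eV, so ionization (to E = 0) requires 1.511 eV.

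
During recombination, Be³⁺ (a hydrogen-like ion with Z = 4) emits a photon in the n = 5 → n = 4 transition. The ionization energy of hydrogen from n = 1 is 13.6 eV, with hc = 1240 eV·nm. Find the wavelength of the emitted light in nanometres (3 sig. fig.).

253 nm

For Z = 4 the level energies scale as Z², so the effective Rydberg energy is 13.6 × 16 = 217.6 eV.
ΔE = 217.6 × (1/4² − 1/5²) = 217.6 × 0.02250 = 4.896 eV.
λ = hc/ΔE = 1240 / 4.896 = 253 nm.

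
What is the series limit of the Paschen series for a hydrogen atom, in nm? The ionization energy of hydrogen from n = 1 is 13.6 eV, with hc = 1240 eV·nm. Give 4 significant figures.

820.6 nm

The Paschen series has lower level n_f = 3; the series limit corresponds to n_i → ∞.
ΔE_max = 13.6 × 1 / 3² = 1.511 eV.
λ_min = 1240 / 1.511 = 820.6 nm.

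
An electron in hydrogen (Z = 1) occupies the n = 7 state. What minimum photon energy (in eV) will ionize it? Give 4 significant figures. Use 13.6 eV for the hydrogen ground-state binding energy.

E_7 = −13.60/49 = −0.2776 eV, so ionization (to E = 0) requires 0.2776 eV.

0.2776 eV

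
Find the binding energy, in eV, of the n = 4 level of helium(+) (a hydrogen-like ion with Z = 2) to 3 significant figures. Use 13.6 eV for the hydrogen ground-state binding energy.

3.40 eV

E_n = −13.6 Z²/n² = −54.40/n² eV for Z = 2.
E_4 = −54.40/16 = −3.40 eV, so ionization (to E = 0) requires 3.40 eV.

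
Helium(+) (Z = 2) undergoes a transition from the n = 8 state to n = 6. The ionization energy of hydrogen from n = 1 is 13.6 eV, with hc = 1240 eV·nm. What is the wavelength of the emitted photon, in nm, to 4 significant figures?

1876 nm

For Z = 2 the level energies scale as Z², so the effective Rydberg energy is 13.6 × 4 = 54.40 eV.
ΔE = 54.40 × (1/6² − 1/8²) = 54.40 × 0.01215 = 0.6611 eV.
λ = hc/ΔE = 1240 / 0.6611 = 1876 nm.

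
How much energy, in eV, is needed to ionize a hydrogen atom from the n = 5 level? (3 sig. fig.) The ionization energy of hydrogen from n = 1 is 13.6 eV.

E_5 = −13.60/25 = −0.544 eV, so ionization (to E = 0) requires 0.544 eV.

0.544 eV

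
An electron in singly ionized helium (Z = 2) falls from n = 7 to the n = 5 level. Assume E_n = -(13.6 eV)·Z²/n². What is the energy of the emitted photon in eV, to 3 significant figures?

The Bohr energies scale as Z², so for Z = 2: E_n = −54.40/n² eV.
E_7 = −54.40/49 = −1.110 eV and E_5 = −54.40/25 = −2.176 eV.
The photon energy is |E_7 − E_5| = 1.07 eV.

1.07 eV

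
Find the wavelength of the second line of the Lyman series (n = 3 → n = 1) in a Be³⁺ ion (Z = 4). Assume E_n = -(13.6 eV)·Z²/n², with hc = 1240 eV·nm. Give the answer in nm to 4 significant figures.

The Lyman series terminates on n_f = 1; the second line has n_i = 1+2 = 3.
ΔE = 217.6 × (1/1² − 1/3²) = 193.4 eV.
λ = 1240 / 193.4 = 6.411 nm.

6.411 nm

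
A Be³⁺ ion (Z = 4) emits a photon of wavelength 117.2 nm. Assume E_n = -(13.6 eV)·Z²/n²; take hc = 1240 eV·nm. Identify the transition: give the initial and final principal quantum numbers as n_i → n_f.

n_i = 4, n_f = 3

The photon energy is ΔE = hc/λ = 1240 / 117.2 = 10.58 eV.
With Z = 4, ΔE = 217.6 × (1/n_f² − 1/n_i²), so 1/n_f² − 1/n_i² = 0.04862.
Trying n_f = 3 gives 1/n_i² = 0.06249, i.e. n_i ≈ 4; this pair matches.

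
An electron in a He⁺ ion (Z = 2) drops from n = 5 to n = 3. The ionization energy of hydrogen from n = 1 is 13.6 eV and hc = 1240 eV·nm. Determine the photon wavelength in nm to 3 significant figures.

321 nm

For Z = 2 the level energies scale as Z², so the effective Rydberg energy is 13.6 × 4 = 54.40 eV.
ΔE = 54.40 × (1/3² − 1/5²) = 54.40 × 0.07111 = 3.868 eV.
λ = hc/ΔE = 1240 / 3.868 = 321 nm.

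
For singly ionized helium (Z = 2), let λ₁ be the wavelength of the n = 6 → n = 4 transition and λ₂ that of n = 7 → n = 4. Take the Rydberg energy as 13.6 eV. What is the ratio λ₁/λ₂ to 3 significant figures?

λ ∝ 1/ΔE ∝ 1/(1/n_f² − 1/n_i²), and the Z² and hc factors cancel in the ratio.
λ₁/λ₂ = (1/4² − 1/7²)/(1/4² − 1/6²) = 0.04209/0.03472 = 1.21.

1.21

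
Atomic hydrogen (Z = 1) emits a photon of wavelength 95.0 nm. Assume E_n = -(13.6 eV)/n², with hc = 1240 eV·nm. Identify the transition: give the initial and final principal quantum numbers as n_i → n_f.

The photon energy is ΔE = hc/λ = 1240 / 95.0 = 13.05 eV.
With Z = 1, ΔE = 13.60 × (1/n_f² − 1/n_i²), so 1/n_f² − 1/n_i² = 0.9598.
Trying n_f = 1 gives 1/n_i² = 0.04025, i.e. n_i ≈ 5; this pair matches.

n_i = 5, n_f = 1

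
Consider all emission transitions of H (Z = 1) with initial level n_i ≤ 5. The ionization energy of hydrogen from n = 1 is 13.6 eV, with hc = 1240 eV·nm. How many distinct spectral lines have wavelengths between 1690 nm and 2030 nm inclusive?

1

Enumerate all n_i → n_f pairs with 1 ≤ n_f < n_i ≤ 5 and compute λ = 1240 / [13.6·1·(1/n_f² − 1/n_i²)].
Lines falling in [1690, 2030] nm: 4→3 (1876 nm).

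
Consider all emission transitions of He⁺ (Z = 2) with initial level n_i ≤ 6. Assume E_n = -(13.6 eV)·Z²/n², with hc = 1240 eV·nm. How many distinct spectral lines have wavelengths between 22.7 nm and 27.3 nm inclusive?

4

Enumerate all n_i → n_f pairs with 1 ≤ n_f < n_i ≤ 6 and compute λ = 1240 / [13.6·4·(1/n_f² − 1/n_i²)].
Lines falling in [22.7, 27.3] nm: 6→1 (23.45 nm), 5→1 (23.74 nm), 4→1 (24.31 nm), 3→1 (25.64 nm).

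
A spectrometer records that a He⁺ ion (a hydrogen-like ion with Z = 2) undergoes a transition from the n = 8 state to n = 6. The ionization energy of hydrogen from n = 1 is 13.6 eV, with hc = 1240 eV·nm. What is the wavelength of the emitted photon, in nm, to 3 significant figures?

1880 nm

For Z = 2 the level energies scale as Z², so the effective Rydberg energy is 13.6 × 4 = 54.40 eV.
ΔE = 54.40 × (1/6² − 1/8²) = 54.40 × 0.01215 = 0.6611 eV.
λ = hc/ΔE = 1240 / 0.6611 = 1880 nm.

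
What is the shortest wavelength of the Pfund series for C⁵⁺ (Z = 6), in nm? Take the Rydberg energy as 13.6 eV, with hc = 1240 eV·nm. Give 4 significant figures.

63.32 nm

The Pfund series has lower level n_f = 5; the series limit corresponds to n_i → ∞.
ΔE_max = 13.6 × 36 / 5² = 19.58 eV.
λ_min = 1240 / 19.58 = 63.32 nm.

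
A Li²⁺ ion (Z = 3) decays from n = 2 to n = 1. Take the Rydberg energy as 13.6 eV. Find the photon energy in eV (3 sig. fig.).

91.8 eV

The Bohr energies scale as Z², so for Z = 3: E_n = −122.4/n² eV.
E_2 = −122.4/4 = −30.60 eV and E_1 = −122.4/1 = −122.4 eV.
The photon energy is |E_2 − E_1| = 91.8 eV.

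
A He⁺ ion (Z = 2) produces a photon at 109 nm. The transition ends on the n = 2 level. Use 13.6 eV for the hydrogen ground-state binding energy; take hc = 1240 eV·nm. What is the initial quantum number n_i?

The photon energy is ΔE = hc/λ = 1240 / 109 = 11.38 eV.
With Z = 2, ΔE = 54.40 × (1/n_f² − 1/n_i²), so 1/n_f² − 1/n_i² = 0.2091.
With n_f = 2: 1/n_i² = 1/4 − 0.2091 = 0.04088, so n_i ≈ 4.95.

n_i = 5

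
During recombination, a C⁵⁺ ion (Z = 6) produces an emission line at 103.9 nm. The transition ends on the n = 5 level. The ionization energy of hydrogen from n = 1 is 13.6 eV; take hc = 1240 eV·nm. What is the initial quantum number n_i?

The photon energy is ΔE = hc/λ = 1240 / 103.9 = 11.93 eV.
With Z = 6, ΔE = 489.6 × (1/n_f² − 1/n_i²), so 1/n_f² − 1/n_i² = 0.02438.
With n_f = 5: 1/n_i² = 1/25 − 0.02438 = 0.01562, so n_i ≈ 8.00.

n_i = 8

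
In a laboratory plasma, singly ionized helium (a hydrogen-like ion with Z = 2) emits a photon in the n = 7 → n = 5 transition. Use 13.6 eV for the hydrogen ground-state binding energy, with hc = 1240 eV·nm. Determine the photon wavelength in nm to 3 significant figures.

1160 nm

For Z = 2 the level energies scale as Z², so the effective Rydberg energy is 13.6 × 4 = 54.40 eV.
ΔE = 54.40 × (1/5² − 1/7²) = 54.40 × 0.01959 = 1.066 eV.
λ = hc/ΔE = 1240 / 1.066 = 1160 nm.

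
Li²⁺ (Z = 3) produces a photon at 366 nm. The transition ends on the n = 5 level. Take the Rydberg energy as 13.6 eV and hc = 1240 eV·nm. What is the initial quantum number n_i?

n_i = 9

The photon energy is ΔE = hc/λ = 1240 / 366 = 3.388 eV.
With Z = 3, ΔE = 122.4 × (1/n_f² − 1/n_i²), so 1/n_f² − 1/n_i² = 0.02768.
With n_f = 5: 1/n_i² = 1/25 − 0.02768 = 0.01232, so n_i ≈ 9.01.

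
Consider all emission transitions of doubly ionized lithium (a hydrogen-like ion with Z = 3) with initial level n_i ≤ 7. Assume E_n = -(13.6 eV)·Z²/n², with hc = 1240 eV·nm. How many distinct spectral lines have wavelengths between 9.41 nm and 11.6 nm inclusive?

5

Enumerate all n_i → n_f pairs with 1 ≤ n_f < n_i ≤ 7 and compute λ = 1240 / [13.6·9·(1/n_f² − 1/n_i²)].
Lines falling in [9.41, 11.6] nm: 7→1 (10.34 nm), 6→1 (10.42 nm), 5→1 (10.55 nm), 4→1 (10.81 nm), 3→1 (11.40 nm).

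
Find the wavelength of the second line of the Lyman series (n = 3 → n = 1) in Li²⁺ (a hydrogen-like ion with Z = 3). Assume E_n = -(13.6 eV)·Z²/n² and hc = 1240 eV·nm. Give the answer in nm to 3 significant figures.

The Lyman series terminates on n_f = 1; the second line has n_i = 1+2 = 3.
ΔE = 122.4 × (1/1² − 1/3²) = 108.8 eV.
λ = 1240 / 108.8 = 11.4 nm.

11.4 nm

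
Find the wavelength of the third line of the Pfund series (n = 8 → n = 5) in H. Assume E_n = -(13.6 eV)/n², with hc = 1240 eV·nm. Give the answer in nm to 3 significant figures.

The Pfund series terminates on n_f = 5; the third line has n_i = 5+3 = 8.
ΔE = 13.60 × (1/5² − 1/8²) = 0.3315 eV.
λ = 1240 / 0.3315 = 3740 nm.

3740 nm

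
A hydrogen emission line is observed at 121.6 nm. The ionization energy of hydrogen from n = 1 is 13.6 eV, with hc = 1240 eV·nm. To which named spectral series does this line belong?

ΔE = 1240/121.6 = 10.20 eV.
This matches 13.6 × (1/1² − 1/2²), so n_f = 1: the Lyman series.

Lyman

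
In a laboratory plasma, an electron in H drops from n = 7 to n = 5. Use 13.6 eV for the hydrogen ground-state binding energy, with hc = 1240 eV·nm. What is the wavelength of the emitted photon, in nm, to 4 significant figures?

ΔE = 13.60 × (1/5² − 1/7²) = 13.60 × 0.01959 = 0.2664 eV.
λ = hc/ΔE = 1240 / 0.2664 = 4654 nm.

4654 nm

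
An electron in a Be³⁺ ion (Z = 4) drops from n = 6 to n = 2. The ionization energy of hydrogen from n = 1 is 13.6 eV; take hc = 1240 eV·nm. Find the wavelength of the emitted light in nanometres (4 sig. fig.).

25.64 nm

For Z = 4 the level energies scale as Z², so the effective Rydberg energy is 13.6 × 16 = 217.6 eV.
ΔE = 217.6 × (1/2² − 1/6²) = 217.6 × 0.2222 = 48.36 eV.
λ = hc/ΔE = 1240 / 48.36 = 25.64 nm.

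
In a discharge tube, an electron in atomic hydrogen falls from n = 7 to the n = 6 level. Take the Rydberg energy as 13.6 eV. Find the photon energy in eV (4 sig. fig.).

0.1002 eV

E_7 = −13.60/49 = −0.2776 eV and E_6 = −13.60/36 = −0.3778 eV.
The photon energy is |E_7 − E_6| = 0.1002 eV.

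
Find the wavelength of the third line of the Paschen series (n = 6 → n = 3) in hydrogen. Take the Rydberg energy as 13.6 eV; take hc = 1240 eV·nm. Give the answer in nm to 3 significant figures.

1090 nm

The Paschen series terminates on n_f = 3; the third line has n_i = 3+3 = 6.
ΔE = 13.60 × (1/3² − 1/6²) = 1.133 eV.
λ = 1240 / 1.133 = 1090 nm.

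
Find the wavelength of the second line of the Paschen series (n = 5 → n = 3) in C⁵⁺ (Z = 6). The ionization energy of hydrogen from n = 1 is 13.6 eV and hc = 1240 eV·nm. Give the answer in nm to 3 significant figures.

35.6 nm

The Paschen series terminates on n_f = 3; the second line has n_i = 3+2 = 5.
ΔE = 489.6 × (1/3² − 1/5²) = 34.82 eV.
λ = 1240 / 34.82 = 35.6 nm.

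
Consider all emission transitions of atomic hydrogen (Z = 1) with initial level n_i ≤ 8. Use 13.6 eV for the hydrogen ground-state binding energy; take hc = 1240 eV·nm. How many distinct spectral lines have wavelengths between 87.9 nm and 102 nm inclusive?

Enumerate all n_i → n_f pairs with 1 ≤ n_f < n_i ≤ 8 and compute λ = 1240 / [13.6·1·(1/n_f² − 1/n_i²)].
Lines falling in [87.9, 102] nm: 8→1 (92.62 nm), 7→1 (93.08 nm), 6→1 (93.78 nm), 5→1 (94.98 nm), 4→1 (97.25 nm).

5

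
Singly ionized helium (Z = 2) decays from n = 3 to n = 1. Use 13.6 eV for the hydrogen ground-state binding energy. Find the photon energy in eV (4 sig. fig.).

The Bohr energies scale as Z², so for Z = 2: E_n = −54.40/n² eV.
E_3 = −54.40/9 = −6.044 eV and E_1 = −54.40/1 = −54.40 eV.
The photon energy is |E_3 − E_1| = 48.36 eV.

48.36 eV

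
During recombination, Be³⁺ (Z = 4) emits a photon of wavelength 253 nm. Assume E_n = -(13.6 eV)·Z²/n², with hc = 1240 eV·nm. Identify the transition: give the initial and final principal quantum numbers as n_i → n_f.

n_i = 5, n_f = 4

The photon energy is ΔE = hc/λ = 1240 / 253 = 4.901 eV.
With Z = 4, ΔE = 217.6 × (1/n_f² − 1/n_i²), so 1/n_f² − 1/n_i² = 0.02252.
Trying n_f = 4 gives 1/n_i² = 0.03998, i.e. n_i ≈ 5; this pair matches.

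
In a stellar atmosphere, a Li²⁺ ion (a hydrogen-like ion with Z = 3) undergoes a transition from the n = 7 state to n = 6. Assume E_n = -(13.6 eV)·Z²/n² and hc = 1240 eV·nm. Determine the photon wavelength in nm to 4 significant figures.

1375 nm

For Z = 3 the level energies scale as Z², so the effective Rydberg energy is 13.6 × 9 = 122.4 eV.
ΔE = 122.4 × (1/6² − 1/7²) = 122.4 × 0.007370 = 0.9020 eV.
λ = hc/ΔE = 1240 / 0.9020 = 1375 nm.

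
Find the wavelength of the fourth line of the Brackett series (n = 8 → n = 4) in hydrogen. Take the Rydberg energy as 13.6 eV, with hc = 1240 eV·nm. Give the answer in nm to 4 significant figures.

The Brackett series terminates on n_f = 4; the fourth line has n_i = 4+4 = 8.
ΔE = 13.60 × (1/4² − 1/8²) = 0.6375 eV.
λ = 1240 / 0.6375 = 1945 nm.

1945 nm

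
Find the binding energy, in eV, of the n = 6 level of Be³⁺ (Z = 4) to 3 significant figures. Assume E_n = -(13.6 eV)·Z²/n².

E_n = −13.6 Z²/n² = −217.6/n² eV for Z = 4.
E_6 = −217.6/36 = −6.04 eV, so ionization (to E = 0) requires 6.04 eV.

6.04 eV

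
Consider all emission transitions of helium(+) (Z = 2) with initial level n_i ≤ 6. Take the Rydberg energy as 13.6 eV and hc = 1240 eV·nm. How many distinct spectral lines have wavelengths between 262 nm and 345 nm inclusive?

Enumerate all n_i → n_f pairs with 1 ≤ n_f < n_i ≤ 6 and compute λ = 1240 / [13.6·4·(1/n_f² − 1/n_i²)].
Lines falling in [262, 345] nm: 6→3 (273.5 nm), 5→3 (320.5 nm).

2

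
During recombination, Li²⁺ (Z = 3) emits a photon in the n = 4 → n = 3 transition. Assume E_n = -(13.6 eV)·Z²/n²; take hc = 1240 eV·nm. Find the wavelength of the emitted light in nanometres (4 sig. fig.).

208.4 nm

For Z = 3 the level energies scale as Z², so the effective Rydberg energy is 13.6 × 9 = 122.4 eV.
ΔE = 122.4 × (1/3² − 1/4²) = 122.4 × 0.04861 = 5.950 eV.
λ = hc/ΔE = 1240 / 5.950 = 208.4 nm.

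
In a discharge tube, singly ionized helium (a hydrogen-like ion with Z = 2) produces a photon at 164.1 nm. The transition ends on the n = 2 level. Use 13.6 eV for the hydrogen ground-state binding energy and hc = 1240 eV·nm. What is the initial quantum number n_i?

n_i = 3

The photon energy is ΔE = hc/λ = 1240 / 164.1 = 7.556 eV.
With Z = 2, ΔE = 54.40 × (1/n_f² − 1/n_i²), so 1/n_f² − 1/n_i² = 0.1389.
With n_f = 2: 1/n_i² = 1/4 − 0.1389 = 0.1111, so n_i ≈ 3.00.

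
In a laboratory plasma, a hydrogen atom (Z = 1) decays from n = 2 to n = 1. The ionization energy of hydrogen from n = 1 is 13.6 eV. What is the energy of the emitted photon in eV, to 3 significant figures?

10.2 eV

E_2 = −13.60/4 = −3.400 eV and E_1 = −13.60/1 = −13.60 eV.
The photon energy is |E_2 − E_1| = 10.2 eV.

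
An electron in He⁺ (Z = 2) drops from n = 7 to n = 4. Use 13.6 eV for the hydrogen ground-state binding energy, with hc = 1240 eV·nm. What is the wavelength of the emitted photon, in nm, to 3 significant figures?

542 nm

For Z = 2 the level energies scale as Z², so the effective Rydberg energy is 13.6 × 4 = 54.40 eV.
ΔE = 54.40 × (1/4² − 1/7²) = 54.40 × 0.04209 = 2.290 eV.
λ = hc/ΔE = 1240 / 2.290 = 542 nm.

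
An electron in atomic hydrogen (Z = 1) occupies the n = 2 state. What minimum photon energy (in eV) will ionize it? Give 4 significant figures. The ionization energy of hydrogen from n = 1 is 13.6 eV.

E_2 = −13.60/4 = −3.400 eV, so ionization (to E = 0) requires 3.400 eV.

3.400 eV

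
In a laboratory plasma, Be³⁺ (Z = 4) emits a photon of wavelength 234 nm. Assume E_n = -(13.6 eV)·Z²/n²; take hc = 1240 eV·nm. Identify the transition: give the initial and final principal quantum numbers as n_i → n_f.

The photon energy is ΔE = hc/λ = 1240 / 234 = 5.299 eV.
With Z = 4, ΔE = 217.6 × (1/n_f² − 1/n_i²), so 1/n_f² − 1/n_i² = 0.02435.
Trying n_f = 5 gives 1/n_i² = 0.01565, i.e. n_i ≈ 8; this pair matches.

n_i = 8, n_f = 5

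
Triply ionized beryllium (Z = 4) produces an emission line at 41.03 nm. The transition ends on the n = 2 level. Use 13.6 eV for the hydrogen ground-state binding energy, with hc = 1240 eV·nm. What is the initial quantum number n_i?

The photon energy is ΔE = hc/λ = 1240 / 41.03 = 30.22 eV.
With Z = 4, ΔE = 217.6 × (1/n_f² − 1/n_i²), so 1/n_f² − 1/n_i² = 0.1389.
With n_f = 2: 1/n_i² = 1/4 − 0.1389 = 0.1111, so n_i ≈ 3.00.

n_i = 3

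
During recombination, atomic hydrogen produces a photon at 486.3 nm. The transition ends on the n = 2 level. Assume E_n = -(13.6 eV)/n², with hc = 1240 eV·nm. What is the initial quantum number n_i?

n_i = 4

The photon energy is ΔE = hc/λ = 1240 / 486.3 = 2.550 eV.
With Z = 1, ΔE = 13.60 × (1/n_f² − 1/n_i²), so 1/n_f² − 1/n_i² = 0.1875.
With n_f = 2: 1/n_i² = 1/4 − 0.1875 = 0.06251, so n_i ≈ 4.00.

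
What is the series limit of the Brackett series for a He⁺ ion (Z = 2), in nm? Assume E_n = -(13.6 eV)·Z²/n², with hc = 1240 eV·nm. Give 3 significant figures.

365 nm

The Brackett series has lower level n_f = 4; the series limit corresponds to n_i → ∞.
ΔE_max = 13.6 × 4 / 4² = 3.400 eV.
λ_min = 1240 / 3.400 = 365 nm.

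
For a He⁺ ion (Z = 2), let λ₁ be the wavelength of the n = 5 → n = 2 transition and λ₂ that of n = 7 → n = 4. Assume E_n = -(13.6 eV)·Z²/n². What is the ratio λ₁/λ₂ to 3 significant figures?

0.200

λ ∝ 1/ΔE ∝ 1/(1/n_f² − 1/n_i²), and the Z² and hc factors cancel in the ratio.
λ₁/λ₂ = (1/4² − 1/7²)/(1/2² − 1/5²) = 0.04209/0.2100 = 0.200.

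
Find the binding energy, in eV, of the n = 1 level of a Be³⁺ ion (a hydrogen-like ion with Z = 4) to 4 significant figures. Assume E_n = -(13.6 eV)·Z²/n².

E_n = −13.6 Z²/n² = −217.6/n² eV for Z = 4.
E_1 = −217.6/1 = −217.6 eV, so ionization (to E = 0) requires 217.6 eV.

217.6 eV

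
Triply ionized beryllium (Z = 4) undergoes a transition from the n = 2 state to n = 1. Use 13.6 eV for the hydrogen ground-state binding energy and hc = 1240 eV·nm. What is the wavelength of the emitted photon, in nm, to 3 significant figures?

7.60 nm

For Z = 4 the level energies scale as Z², so the effective Rydberg energy is 13.6 × 16 = 217.6 eV.
ΔE = 217.6 × (1/1² − 1/2²) = 217.6 × 0.7500 = 163.2 eV.
λ = hc/ΔE = 1240 / 163.2 = 7.60 nm.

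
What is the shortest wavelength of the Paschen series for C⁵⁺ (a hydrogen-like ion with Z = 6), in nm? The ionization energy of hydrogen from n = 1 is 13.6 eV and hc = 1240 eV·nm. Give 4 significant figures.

22.79 nm

The Paschen series has lower level n_f = 3; the series limit corresponds to n_i → ∞.
ΔE_max = 13.6 × 36 / 3² = 54.40 eV.
λ_min = 1240 / 54.40 = 22.79 nm.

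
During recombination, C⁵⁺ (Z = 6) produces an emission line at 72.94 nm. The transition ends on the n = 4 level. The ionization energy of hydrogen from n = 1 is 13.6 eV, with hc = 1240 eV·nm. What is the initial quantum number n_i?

The photon energy is ΔE = hc/λ = 1240 / 72.94 = 17.00 eV.
With Z = 6, ΔE = 489.6 × (1/n_f² − 1/n_i²), so 1/n_f² − 1/n_i² = 0.03472.
With n_f = 4: 1/n_i² = 1/16 − 0.03472 = 0.02778, so n_i ≈ 6.00.

n_i = 6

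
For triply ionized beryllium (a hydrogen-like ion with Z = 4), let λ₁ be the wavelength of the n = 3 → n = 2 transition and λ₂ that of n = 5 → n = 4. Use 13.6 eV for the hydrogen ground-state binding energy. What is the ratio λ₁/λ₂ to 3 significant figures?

0.162

λ ∝ 1/ΔE ∝ 1/(1/n_f² − 1/n_i²), and the Z² and hc factors cancel in the ratio.
λ₁/λ₂ = (1/4² − 1/5²)/(1/2² − 1/3²) = 0.02250/0.1389 = 0.162.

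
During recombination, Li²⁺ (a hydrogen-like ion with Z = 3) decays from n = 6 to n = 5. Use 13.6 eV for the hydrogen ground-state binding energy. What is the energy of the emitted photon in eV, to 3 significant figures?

The Bohr energies scale as Z², so for Z = 3: E_n = −122.4/n² eV.
E_6 = −122.4/36 = −3.400 eV and E_5 = −122.4/25 = −4.896 eV.
The photon energy is |E_6 − E_5| = 1.50 eV.

1.50 eV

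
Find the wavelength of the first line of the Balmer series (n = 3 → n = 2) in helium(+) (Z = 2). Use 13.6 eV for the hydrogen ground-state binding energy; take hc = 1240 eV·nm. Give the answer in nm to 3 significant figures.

The Balmer series terminates on n_f = 2; the first line has n_i = 2+1 = 3.
ΔE = 54.40 × (1/2² − 1/3²) = 7.556 eV.
λ = 1240 / 7.556 = 164 nm.

164 nm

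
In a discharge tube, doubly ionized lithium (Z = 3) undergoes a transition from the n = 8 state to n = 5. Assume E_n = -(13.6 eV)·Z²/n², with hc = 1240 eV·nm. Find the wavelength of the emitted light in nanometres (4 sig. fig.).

For Z = 3 the level energies scale as Z², so the effective Rydberg energy is 13.6 × 9 = 122.4 eV.
ΔE = 122.4 × (1/5² − 1/8²) = 122.4 × 0.02438 = 2.984 eV.
λ = hc/ΔE = 1240 / 2.984 = 415.6 nm.

415.6 nm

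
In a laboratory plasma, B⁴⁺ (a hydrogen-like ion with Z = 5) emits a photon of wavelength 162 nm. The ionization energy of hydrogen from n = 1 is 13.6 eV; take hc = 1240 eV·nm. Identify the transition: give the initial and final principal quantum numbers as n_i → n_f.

n_i = 5, n_f = 4

The photon energy is ΔE = hc/λ = 1240 / 162 = 7.654 eV.
With Z = 5, ΔE = 340.0 × (1/n_f² − 1/n_i²), so 1/n_f² − 1/n_i² = 0.02251.
Trying n_f = 4 gives 1/n_i² = 0.03999, i.e. n_i ≈ 5; this pair matches.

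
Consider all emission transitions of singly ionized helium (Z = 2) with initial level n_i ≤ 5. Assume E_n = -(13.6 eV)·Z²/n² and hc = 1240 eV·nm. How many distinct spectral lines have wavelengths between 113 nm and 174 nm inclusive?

2

Enumerate all n_i → n_f pairs with 1 ≤ n_f < n_i ≤ 5 and compute λ = 1240 / [13.6·4·(1/n_f² − 1/n_i²)].
Lines falling in [113, 174] nm: 4→2 (121.6 nm), 3→2 (164.1 nm).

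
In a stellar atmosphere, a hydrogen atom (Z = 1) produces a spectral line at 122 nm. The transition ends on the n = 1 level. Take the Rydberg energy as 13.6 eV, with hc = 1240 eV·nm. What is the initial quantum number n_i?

n_i = 2

The photon energy is ΔE = hc/λ = 1240 / 122 = 10.16 eV.
With Z = 1, ΔE = 13.60 × (1/n_f² − 1/n_i²), so 1/n_f² − 1/n_i² = 0.7473.
With n_f = 1: 1/n_i² = 1/1 − 0.7473 = 0.2527, so n_i ≈ 1.99.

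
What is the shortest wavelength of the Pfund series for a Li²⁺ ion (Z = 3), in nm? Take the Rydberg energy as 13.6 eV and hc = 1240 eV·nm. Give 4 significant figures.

The Pfund series has lower level n_f = 5; the series limit corresponds to n_i → ∞.
ΔE_max = 13.6 × 9 / 5² = 4.896 eV.
λ_min = 1240 / 4.896 = 253.3 nm.

253.3 nm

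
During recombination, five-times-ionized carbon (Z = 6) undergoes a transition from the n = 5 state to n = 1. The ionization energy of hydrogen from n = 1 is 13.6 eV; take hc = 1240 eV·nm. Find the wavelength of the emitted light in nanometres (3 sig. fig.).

2.64 nm

For Z = 6 the level energies scale as Z², so the effective Rydberg energy is 13.6 × 36 = 489.6 eV.
ΔE = 489.6 × (1/1² − 1/5²) = 489.6 × 0.9600 = 470.0 eV.
λ = hc/ΔE = 1240 / 470.0 = 2.64 nm.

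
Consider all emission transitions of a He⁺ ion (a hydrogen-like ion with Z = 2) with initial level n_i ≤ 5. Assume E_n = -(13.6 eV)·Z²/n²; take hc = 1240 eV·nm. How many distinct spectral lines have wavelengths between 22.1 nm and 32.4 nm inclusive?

Enumerate all n_i → n_f pairs with 1 ≤ n_f < n_i ≤ 5 and compute λ = 1240 / [13.6·4·(1/n_f² − 1/n_i²)].
Lines falling in [22.1, 32.4] nm: 5→1 (23.74 nm), 4→1 (24.31 nm), 3→1 (25.64 nm), 2→1 (30.39 nm).

4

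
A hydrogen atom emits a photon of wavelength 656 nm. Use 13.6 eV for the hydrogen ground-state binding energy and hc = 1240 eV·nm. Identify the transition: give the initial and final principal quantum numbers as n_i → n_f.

The photon energy is ΔE = hc/λ = 1240 / 656 = 1.890 eV.
With Z = 1, ΔE = 13.60 × (1/n_f² − 1/n_i²), so 1/n_f² − 1/n_i² = 0.1390.
Trying n_f = 2 gives 1/n_i² = 0.1110, i.e. n_i ≈ 3; this pair matches.

n_i = 3, n_f = 2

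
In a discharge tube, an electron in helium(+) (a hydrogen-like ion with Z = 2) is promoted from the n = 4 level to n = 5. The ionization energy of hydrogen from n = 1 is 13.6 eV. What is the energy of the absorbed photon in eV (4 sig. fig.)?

The Bohr energies scale as Z², so for Z = 2: E_n = −54.40/n² eV.
E_5 = −54.40/25 = −2.176 eV and E_4 = −54.40/16 = −3.400 eV.
The photon energy is |E_5 − E_4| = 1.224 eV.

1.224 eV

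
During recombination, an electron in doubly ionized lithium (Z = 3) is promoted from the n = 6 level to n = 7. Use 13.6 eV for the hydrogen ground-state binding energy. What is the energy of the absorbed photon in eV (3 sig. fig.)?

The Bohr energies scale as Z², so for Z = 3: E_n = −122.4/n² eV.
E_7 = −122.4/49 = −2.498 eV and E_6 = −122.4/36 = −3.400 eV.
The photon energy is |E_7 − E_6| = 0.902 eV.

0.902 eV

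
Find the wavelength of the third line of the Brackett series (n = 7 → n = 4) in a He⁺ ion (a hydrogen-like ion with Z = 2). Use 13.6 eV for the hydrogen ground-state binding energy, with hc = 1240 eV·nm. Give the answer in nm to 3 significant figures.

The Brackett series terminates on n_f = 4; the third line has n_i = 4+3 = 7.
ΔE = 54.40 × (1/4² − 1/7²) = 2.290 eV.
λ = 1240 / 2.290 = 542 nm.

542 nm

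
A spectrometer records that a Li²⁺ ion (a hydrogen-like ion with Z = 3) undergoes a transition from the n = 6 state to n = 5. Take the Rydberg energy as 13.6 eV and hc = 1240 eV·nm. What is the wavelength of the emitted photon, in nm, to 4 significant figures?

For Z = 3 the level energies scale as Z², so the effective Rydberg energy is 13.6 × 9 = 122.4 eV.
ΔE = 122.4 × (1/5² − 1/6²) = 122.4 × 0.01222 = 1.496 eV.
λ = hc/ΔE = 1240 / 1.496 = 828.9 nm.

828.9 nm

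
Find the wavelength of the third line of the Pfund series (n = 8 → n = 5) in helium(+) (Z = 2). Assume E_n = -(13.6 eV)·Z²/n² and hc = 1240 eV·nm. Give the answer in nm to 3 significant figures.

The Pfund series terminates on n_f = 5; the third line has n_i = 5+3 = 8.
ΔE = 54.40 × (1/5² − 1/8²) = 1.326 eV.
λ = 1240 / 1.326 = 935 nm.

935 nm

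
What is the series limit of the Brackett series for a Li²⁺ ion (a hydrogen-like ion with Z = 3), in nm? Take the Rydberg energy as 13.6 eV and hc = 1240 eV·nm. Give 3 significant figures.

162 nm

The Brackett series has lower level n_f = 4; the series limit corresponds to n_i → ∞.
ΔE_max = 13.6 × 9 / 4² = 7.650 eV.
λ_min = 1240 / 7.650 = 162 nm.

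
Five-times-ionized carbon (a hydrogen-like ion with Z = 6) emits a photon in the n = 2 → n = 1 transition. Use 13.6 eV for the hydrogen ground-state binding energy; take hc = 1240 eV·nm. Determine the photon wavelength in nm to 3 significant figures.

3.38 nm

For Z = 6 the level energies scale as Z², so the effective Rydberg energy is 13.6 × 36 = 489.6 eV.
ΔE = 489.6 × (1/1² − 1/2²) = 489.6 × 0.7500 = 367.2 eV.
λ = hc/ΔE = 1240 / 367.2 = 3.38 nm.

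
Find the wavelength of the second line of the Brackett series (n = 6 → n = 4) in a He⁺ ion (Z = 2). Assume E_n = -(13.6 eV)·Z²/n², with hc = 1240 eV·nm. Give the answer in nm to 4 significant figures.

The Brackett series terminates on n_f = 4; the second line has n_i = 4+2 = 6.
ΔE = 54.40 × (1/4² − 1/6²) = 1.889 eV.
λ = 1240 / 1.889 = 656.5 nm.

656.5 nm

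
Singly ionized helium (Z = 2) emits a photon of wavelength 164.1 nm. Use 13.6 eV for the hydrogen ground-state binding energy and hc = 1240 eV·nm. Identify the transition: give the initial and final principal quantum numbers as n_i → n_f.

The photon energy is ΔE = hc/λ = 1240 / 164.1 = 7.556 eV.
With Z = 2, ΔE = 54.40 × (1/n_f² − 1/n_i²), so 1/n_f² − 1/n_i² = 0.1389.
Trying n_f = 2 gives 1/n_i² = 0.1111, i.e. n_i ≈ 3; this pair matches.

n_i = 3, n_f = 2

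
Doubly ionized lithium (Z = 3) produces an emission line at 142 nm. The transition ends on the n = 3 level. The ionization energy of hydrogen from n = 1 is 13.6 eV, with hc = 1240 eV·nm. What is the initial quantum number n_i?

The photon energy is ΔE = hc/λ = 1240 / 142 = 8.732 eV.
With Z = 3, ΔE = 122.4 × (1/n_f² − 1/n_i²), so 1/n_f² − 1/n_i² = 0.07134.
With n_f = 3: 1/n_i² = 1/9 − 0.07134 = 0.03977, so n_i ≈ 5.01.

n_i = 5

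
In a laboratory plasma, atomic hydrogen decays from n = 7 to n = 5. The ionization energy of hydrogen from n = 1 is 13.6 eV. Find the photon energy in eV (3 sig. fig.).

0.266 eV

E_7 = −13.60/49 = −0.2776 eV and E_5 = −13.60/25 = −0.5440 eV.
The photon energy is |E_7 − E_5| = 0.266 eV.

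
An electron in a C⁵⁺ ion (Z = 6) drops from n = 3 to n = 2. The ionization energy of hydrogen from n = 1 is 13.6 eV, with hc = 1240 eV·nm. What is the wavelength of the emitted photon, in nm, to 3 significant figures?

For Z = 6 the level energies scale as Z², so the effective Rydberg energy is 13.6 × 36 = 489.6 eV.
ΔE = 489.6 × (1/2² − 1/3²) = 489.6 × 0.1389 = 68.00 eV.
λ = hc/ΔE = 1240 / 68.00 = 18.2 nm.

18.2 nm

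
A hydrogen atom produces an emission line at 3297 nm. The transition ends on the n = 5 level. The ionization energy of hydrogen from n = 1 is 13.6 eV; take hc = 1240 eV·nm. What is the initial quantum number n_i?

The photon energy is ΔE = hc/λ = 1240 / 3297 = 0.3761 eV.
With Z = 1, ΔE = 13.60 × (1/n_f² − 1/n_i²), so 1/n_f² − 1/n_i² = 0.02765.
With n_f = 5: 1/n_i² = 1/25 − 0.02765 = 0.01235, so n_i ≈ 9.00.

n_i = 9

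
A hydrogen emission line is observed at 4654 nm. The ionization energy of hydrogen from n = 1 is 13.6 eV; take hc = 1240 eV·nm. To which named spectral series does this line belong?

Pfund

ΔE = 1240/4654 = 0.2664 eV.
This matches 13.6 × (1/5² − 1/7²), so n_f = 5: the Pfund series.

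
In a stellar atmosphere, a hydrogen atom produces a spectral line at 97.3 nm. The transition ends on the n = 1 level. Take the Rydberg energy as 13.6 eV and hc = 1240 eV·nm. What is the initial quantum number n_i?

n_i = 4

The photon energy is ΔE = hc/λ = 1240 / 97.3 = 12.74 eV.
With Z = 1, ΔE = 13.60 × (1/n_f² − 1/n_i²), so 1/n_f² − 1/n_i² = 0.9371.
With n_f = 1: 1/n_i² = 1/1 − 0.9371 = 0.06293, so n_i ≈ 3.99.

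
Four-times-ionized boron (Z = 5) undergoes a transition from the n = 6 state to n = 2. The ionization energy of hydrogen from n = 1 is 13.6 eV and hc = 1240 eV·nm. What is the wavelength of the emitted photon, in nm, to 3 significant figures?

16.4 nm

For Z = 5 the level energies scale as Z², so the effective Rydberg energy is 13.6 × 25 = 340.0 eV.
ΔE = 340.0 × (1/2² − 1/6²) = 340.0 × 0.2222 = 75.56 eV.
λ = hc/ΔE = 1240 / 75.56 = 16.4 nm.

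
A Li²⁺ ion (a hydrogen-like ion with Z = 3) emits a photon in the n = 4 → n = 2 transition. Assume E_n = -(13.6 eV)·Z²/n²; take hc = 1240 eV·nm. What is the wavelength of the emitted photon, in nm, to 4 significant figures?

For Z = 3 the level energies scale as Z², so the effective Rydberg energy is 13.6 × 9 = 122.4 eV.
ΔE = 122.4 × (1/2² − 1/4²) = 122.4 × 0.1875 = 22.95 eV.
λ = hc/ΔE = 1240 / 22.95 = 54.03 nm.

54.03 nm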